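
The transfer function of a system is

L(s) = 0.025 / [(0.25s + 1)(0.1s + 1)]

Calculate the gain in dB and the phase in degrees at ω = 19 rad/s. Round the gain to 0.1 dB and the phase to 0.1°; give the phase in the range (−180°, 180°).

-52.4 dB, -140.4°

At ω = 19 rad/s:
pole (1 + j19·0.25) = 1 + j4.75 → |·| ≈ 4.8541, ∠ ≈ 78.11°
pole (1 + j19·0.1) = 1 + j1.9 → |·| ≈ 2.1471, ∠ ≈ 62.24°
|L| = 0.025 · 1 / (4.8541 · 2.1471) ≈ 0.0023987
Gain = 20 log₁₀(0.0023987) ≈ -52.40 dB
∠L = (0°) − (78.11° + 62.24°) = -140.35°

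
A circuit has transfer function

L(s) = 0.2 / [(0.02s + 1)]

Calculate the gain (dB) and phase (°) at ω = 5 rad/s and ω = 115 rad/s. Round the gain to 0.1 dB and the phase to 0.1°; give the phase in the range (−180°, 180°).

At ω = 5 rad/s:
pole (1 + j5·0.02) = 1 + j0.1 → |·| ≈ 1.005, ∠ ≈ 5.71°
|L| = 0.2 · 1 / (1.005) ≈ 0.199
Gain = 20 log₁₀(0.199) ≈ -14.02 dB
∠L = (0°) − (5.71°) = -5.71°

At ω = 115 rad/s:
pole (1 + j115·0.02) = 1 + j2.3 → |·| ≈ 2.508, ∠ ≈ 66.50°
|L| = 0.2 · 1 / (2.508) ≈ 0.079745
Gain = 20 log₁₀(0.079745) ≈ -21.97 dB
∠L = (0°) − (66.50°) = -66.50°

ω = 5: -14.0 dB, -5.7°; ω = 115: -22.0 dB, -66.5°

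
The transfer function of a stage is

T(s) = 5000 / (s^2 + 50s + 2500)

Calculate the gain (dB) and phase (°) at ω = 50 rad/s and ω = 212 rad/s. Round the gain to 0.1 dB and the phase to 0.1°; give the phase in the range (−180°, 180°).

ω = 50: 6.0 dB, -90.0°; ω = 212: -18.8 dB, -166.0°

At s = jω = j50:
quadratic: (j50)² + 50·j50 + 2500 = 0 + j2500 → |·| ≈ 2500, ∠ ≈ 90.00°
|T| = 5000 / 2500 ≈ 2
Gain = 20 log₁₀(2) ≈ 6.02 dB
∠T = 0.00° − 90.00° = -90.00°

At s = jω = j212:
quadratic: (j212)² + 50·j212 + 2500 = -42444 + j10600 → |·| ≈ 43748, ∠ ≈ 165.98°
|T| = 5000 / 43748 ≈ 0.11429
Gain = 20 log₁₀(0.11429) ≈ -18.84 dB
∠T = 0.00° − 165.98° = -165.98°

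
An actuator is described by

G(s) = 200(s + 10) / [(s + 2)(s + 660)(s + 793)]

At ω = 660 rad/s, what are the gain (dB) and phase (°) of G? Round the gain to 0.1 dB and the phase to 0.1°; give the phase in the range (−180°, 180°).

-73.7 dB, -85.5°

At s = jω = j660:
zero (s+10): 10 + j660 → |·| = √(10²+660²) = √435700 ≈ 660.08, ∠ = arctan(660/10) ≈ 89.13°
pole (s+2): 2 + j660 → |·| = √(2²+660²) = √435604 ≈ 660, ∠ = arctan(660/2) ≈ 89.83°
pole (s+660): 660 + j660 → |·| = √(660²+660²) = √871200 ≈ 933.38, ∠ = arctan(660/660) ≈ 45.00°
pole (s+793): 793 + j660 → |·| = √(793²+660²) = √1064449 ≈ 1031.7, ∠ = arctan(660/793) ≈ 39.77°
|G| = 200 · 660.08 / 6.3556e+08 ≈ 0.00020772
Gain = 20 log₁₀(0.00020772) ≈ -73.65 dB
∠G = 89.13° − 174.60° = -85.47°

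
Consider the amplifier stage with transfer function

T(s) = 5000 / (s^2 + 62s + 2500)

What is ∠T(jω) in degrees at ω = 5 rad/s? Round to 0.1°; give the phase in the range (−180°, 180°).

At s = jω = j5:
quadratic: (j5)² + 62·j5 + 2500 = 2475 + j310 → |·| ≈ 2494.3, ∠ ≈ 7.14°
∠T = 0.00° − 7.14° = -7.14°

-7.1°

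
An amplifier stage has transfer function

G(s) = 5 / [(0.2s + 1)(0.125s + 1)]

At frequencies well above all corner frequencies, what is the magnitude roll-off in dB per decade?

Each pole contributes −20 dB/decade at high frequency; each zero contributes +20 dB/decade.
Net: 0 zero(s) − 2 pole(s) → -40 dB/decade.

-40 dB/decade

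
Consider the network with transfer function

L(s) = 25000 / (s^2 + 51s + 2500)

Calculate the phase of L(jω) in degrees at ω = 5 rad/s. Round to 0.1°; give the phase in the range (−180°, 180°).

-5.9°

At s = jω = j5:
quadratic: (j5)² + 51·j5 + 2500 = 2475 + j255 → |·| ≈ 2488.1, ∠ ≈ 5.88°
∠L = 0.00° − 5.88° = -5.88°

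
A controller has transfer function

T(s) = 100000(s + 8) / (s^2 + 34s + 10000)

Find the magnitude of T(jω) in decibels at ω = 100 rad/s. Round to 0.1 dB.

At s = jω = j100:
zero (s+8): 8 + j100 → |·| = √(8²+100²) = √10064 ≈ 100.32, ∠ = arctan(100/8) ≈ 85.43°
quadratic: (j100)² + 34·j100 + 10000 = 0 + j3400 → |·| ≈ 3400, ∠ ≈ 90.00°
|T| = 100000 · 100.32 / 3400 ≈ 2950.6
Gain = 20 log₁₀(2950.6) ≈ 69.40 dB

69.4 dB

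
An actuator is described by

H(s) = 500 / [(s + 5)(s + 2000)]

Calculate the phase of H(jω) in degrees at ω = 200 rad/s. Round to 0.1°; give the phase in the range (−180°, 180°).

At s = jω = j200:
pole (s+5): 5 + j200 → |·| = √(5²+200²) = √40025 ≈ 200.06, ∠ = arctan(200/5) ≈ 88.57°
pole (s+2000): 2000 + j200 → |·| = √(2000²+200²) = √4040000 ≈ 2010, ∠ = arctan(200/2000) ≈ 5.71°
∠H = 0.00° − 94.28° = -94.28°

-94.3°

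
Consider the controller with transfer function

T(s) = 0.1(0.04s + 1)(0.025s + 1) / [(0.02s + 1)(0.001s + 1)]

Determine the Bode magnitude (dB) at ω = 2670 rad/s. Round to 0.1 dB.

13.4 dB

At ω = 2670 rad/s:
zero (1 + j2670·0.04) = 1 + j106.8 → |·| ≈ 106.8, ∠ ≈ 89.46°
zero (1 + j2670·0.025) = 1 + j66.75 → |·| ≈ 66.757, ∠ ≈ 89.14°
pole (1 + j2670·0.02) = 1 + j53.4 → |·| ≈ 53.409, ∠ ≈ 88.93°
pole (1 + j2670·0.001) = 1 + j2.67 → |·| ≈ 2.8511, ∠ ≈ 69.47°
|T| = 0.1 · 106.8 · 66.757 / (53.409 · 2.8511) ≈ 4.6821
Gain = 20 log₁₀(4.6821) ≈ 13.41 dB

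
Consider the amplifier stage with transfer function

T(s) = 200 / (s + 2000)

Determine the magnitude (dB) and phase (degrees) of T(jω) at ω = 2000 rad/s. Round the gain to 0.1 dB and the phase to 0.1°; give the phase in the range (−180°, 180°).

Substitute s = j2000:
Numerator: 200 = 200 + j0
Denominator: (j2000) + 2000 = 2000 + j2000
|N| = √(200² + 0²) ≈ 200, ∠N ≈ 0.00°
|D| = √(2000² + 2000²) ≈ 2828.4, ∠D ≈ 45.00°
|T| = 200 / 2828.4 ≈ 0.070711
Gain = 20 log₁₀(0.070711) ≈ -23.01 dB
∠T = 0.00° − 45.00° = -45.00°

-23.0 dB, -45.0°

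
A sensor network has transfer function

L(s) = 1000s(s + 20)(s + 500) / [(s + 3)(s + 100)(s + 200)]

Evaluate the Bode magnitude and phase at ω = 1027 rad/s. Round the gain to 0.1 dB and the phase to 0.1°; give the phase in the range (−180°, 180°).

60.7 dB, -10.3°

At s = jω = j1027:
zero (s+20): 20 + j1027 → |·| = √(20²+1027²) = √1055129 ≈ 1027.2, ∠ = arctan(1027/20) ≈ 88.88°
zero (s+500): 500 + j1027 → |·| = √(500²+1027²) = √1304729 ≈ 1142.2, ∠ = arctan(1027/500) ≈ 64.04°
zero at origin: s = j1027 → |·| = 1027, ∠ = 90.00°
pole (s+3): 3 + j1027 → |·| = √(3²+1027²) = √1054738 ≈ 1027, ∠ = arctan(1027/3) ≈ 89.83°
pole (s+100): 100 + j1027 → |·| = √(100²+1027²) = √1064729 ≈ 1031.9, ∠ = arctan(1027/100) ≈ 84.44°
pole (s+200): 200 + j1027 → |·| = √(200²+1027²) = √1094729 ≈ 1046.3, ∠ = arctan(1027/200) ≈ 78.98°
|L| = 1000 · 1.2049e+09 / 1.1088e+09 ≈ 1086.7
Gain = 20 log₁₀(1086.7) ≈ 60.72 dB
∠L = 242.92° − 253.25° = -10.33°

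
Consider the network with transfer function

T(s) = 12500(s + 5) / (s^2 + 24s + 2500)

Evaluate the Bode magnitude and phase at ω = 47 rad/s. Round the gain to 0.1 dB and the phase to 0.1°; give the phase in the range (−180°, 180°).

54.1 dB, 8.4°

At s = jω = j47:
zero (s+5): 5 + j47 → |·| = √(5²+47²) = √2234 ≈ 47.265, ∠ = arctan(47/5) ≈ 83.93°
quadratic: (j47)² + 24·j47 + 2500 = 291 + j1128 → |·| ≈ 1164.9, ∠ ≈ 75.53°
|T| = 12500 · 47.265 / 1164.9 ≈ 507.18
Gain = 20 log₁₀(507.18) ≈ 54.10 dB
∠T = 83.93° − 75.53° = 8.40°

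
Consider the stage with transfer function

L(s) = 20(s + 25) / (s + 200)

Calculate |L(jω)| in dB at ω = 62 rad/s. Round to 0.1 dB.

At s = jω = j62:
zero (s+25): 25 + j62 → |·| = √(25²+62²) = √4469 ≈ 66.851, ∠ = arctan(62/25) ≈ 68.04°
pole (s+200): 200 + j62 → |·| = √(200²+62²) = √43844 ≈ 209.39, ∠ = arctan(62/200) ≈ 17.22°
|L| = 20 · 66.851 / 209.39 ≈ 6.3853
Gain = 20 log₁₀(6.3853) ≈ 16.10 dB

16.1 dB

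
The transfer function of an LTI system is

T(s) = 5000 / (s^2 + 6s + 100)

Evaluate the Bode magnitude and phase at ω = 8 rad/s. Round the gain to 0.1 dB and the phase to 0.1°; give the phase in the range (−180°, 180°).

38.4 dB, -53.1°

At s = jω = j8:
quadratic: (j8)² + 6·j8 + 100 = 36 + j48 → |·| ≈ 60, ∠ ≈ 53.13°
|T| = 5000 / 60 ≈ 83.333
Gain = 20 log₁₀(83.333) ≈ 38.42 dB
∠T = 0.00° − 53.13° = -53.13°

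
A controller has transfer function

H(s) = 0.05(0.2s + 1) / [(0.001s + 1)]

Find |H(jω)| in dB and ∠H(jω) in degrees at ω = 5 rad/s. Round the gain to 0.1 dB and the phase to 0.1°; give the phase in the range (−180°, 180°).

At ω = 5 rad/s:
zero (1 + j5·0.2) = 1 + j1 → |·| ≈ 1.4142, ∠ ≈ 45.00°
pole (1 + j5·0.001) = 1 + j0.005 → |·| ≈ 1, ∠ ≈ 0.29°
|H| = 0.05 · 1.4142 / (1) ≈ 0.07071
Gain = 20 log₁₀(0.07071) ≈ -23.01 dB
∠H = (45.00°) − (0.29°) = 44.71°

-23.0 dB, 44.7°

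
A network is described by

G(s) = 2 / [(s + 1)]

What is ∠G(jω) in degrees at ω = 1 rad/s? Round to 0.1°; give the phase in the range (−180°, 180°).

At ω = 1 rad/s:
pole (1 + j1·1) = 1 + j1 → |·| ≈ 1.4142, ∠ ≈ 45.00°
∠G = (0°) − (45.00°) = -45.00°

-45.0°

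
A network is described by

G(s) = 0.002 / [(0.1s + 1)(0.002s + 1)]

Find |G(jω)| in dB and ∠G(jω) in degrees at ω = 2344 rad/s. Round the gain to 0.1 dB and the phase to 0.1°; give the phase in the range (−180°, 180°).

At ω = 2344 rad/s:
pole (1 + j2344·0.1) = 1 + j234.4 → |·| ≈ 234.4, ∠ ≈ 89.76°
pole (1 + j2344·0.002) = 1 + j4.688 → |·| ≈ 4.7935, ∠ ≈ 77.96°
|G| = 0.002 · 1 / (234.4 · 4.7935) ≈ 1.78e-06
Gain = 20 log₁₀(1.78e-06) ≈ -114.99 dB
∠G = (0°) − (89.76° + 77.96°) = -167.72°

-115.0 dB, -167.7°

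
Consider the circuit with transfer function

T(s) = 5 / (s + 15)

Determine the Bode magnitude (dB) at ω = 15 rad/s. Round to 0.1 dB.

-12.6 dB

Substitute s = j15:
Numerator: 5 = 5 + j0
Denominator: (j15) + 15 = 15 + j15
|N| = √(5² + 0²) ≈ 5, ∠N ≈ 0.00°
|D| = √(15² + 15²) ≈ 21.213, ∠D ≈ 45.00°
|T| = 5 / 21.213 ≈ 0.2357
Gain = 20 log₁₀(0.2357) ≈ -12.55 dB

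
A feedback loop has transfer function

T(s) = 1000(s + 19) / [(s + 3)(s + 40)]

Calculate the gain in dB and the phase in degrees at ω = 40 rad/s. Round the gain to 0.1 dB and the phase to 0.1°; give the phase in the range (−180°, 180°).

At s = jω = j40:
zero (s+19): 19 + j40 → |·| = √(19²+40²) = √1961 ≈ 44.283, ∠ = arctan(40/19) ≈ 64.59°
pole (s+3): 3 + j40 → |·| = √(3²+40²) = √1609 ≈ 40.112, ∠ = arctan(40/3) ≈ 85.71°
pole (s+40): 40 + j40 → |·| = √(40²+40²) = √3200 ≈ 56.569, ∠ = arctan(40/40) ≈ 45.00°
|T| = 1000 · 44.283 / 2269.1 ≈ 19.516
Gain = 20 log₁₀(19.516) ≈ 25.81 dB
∠T = 64.59° − 130.71° = -66.12°

25.8 dB, -66.1°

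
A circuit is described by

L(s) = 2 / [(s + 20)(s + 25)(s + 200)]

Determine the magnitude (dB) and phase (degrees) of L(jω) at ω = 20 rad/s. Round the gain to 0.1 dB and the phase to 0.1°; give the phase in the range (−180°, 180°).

-99.2 dB, -89.4°

At s = jω = j20:
pole (s+20): 20 + j20 → |·| = √(20²+20²) = √800 ≈ 28.284, ∠ = arctan(20/20) ≈ 45.00°
pole (s+25): 25 + j20 → |·| = √(25²+20²) = √1025 ≈ 32.016, ∠ = arctan(20/25) ≈ 38.66°
pole (s+200): 200 + j20 → |·| = √(200²+20²) = √40400 ≈ 201, ∠ = arctan(20/200) ≈ 5.71°
|L| = 2 / 1.8201e+05 ≈ 1.0988e-05
Gain = 20 log₁₀(1.0988e-05) ≈ -99.18 dB
∠L = 0.00° − 89.37° = -89.37°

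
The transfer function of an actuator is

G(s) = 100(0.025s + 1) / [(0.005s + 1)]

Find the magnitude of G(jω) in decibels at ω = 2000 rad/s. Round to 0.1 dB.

At ω = 2000 rad/s:
zero (1 + j2000·0.025) = 1 + j50 → |·| ≈ 50.01, ∠ ≈ 88.85°
pole (1 + j2000·0.005) = 1 + j10 → |·| ≈ 10.05, ∠ ≈ 84.29°
|G| = 100 · 50.01 / (10.05) ≈ 497.61
Gain = 20 log₁₀(497.61) ≈ 53.94 dB

53.9 dB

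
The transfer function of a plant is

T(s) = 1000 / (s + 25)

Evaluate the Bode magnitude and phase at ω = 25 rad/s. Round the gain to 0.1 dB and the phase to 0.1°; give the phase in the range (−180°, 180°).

29.0 dB, -45.0°

Substitute s = j25:
Numerator: 1000 = 1000 + j0
Denominator: (j25) + 25 = 25 + j25
|N| = √(1000² + 0²) ≈ 1000, ∠N ≈ 0.00°
|D| = √(25² + 25²) ≈ 35.355, ∠D ≈ 45.00°
|T| = 1000 / 35.355 ≈ 28.285
Gain = 20 log₁₀(28.285) ≈ 29.03 dB
∠T = 0.00° − 45.00° = -45.00°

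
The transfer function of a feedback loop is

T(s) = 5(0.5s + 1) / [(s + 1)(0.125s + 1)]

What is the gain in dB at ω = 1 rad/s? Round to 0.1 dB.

11.9 dB

At ω = 1 rad/s:
zero (1 + j1·0.5) = 1 + j0.5 → |·| ≈ 1.118, ∠ ≈ 26.57°
pole (1 + j1·1) = 1 + j1 → |·| ≈ 1.4142, ∠ ≈ 45.00°
pole (1 + j1·0.125) = 1 + j0.125 → |·| ≈ 1.0078, ∠ ≈ 7.13°
|T| = 5 · 1.118 / (1.4142 · 1.0078) ≈ 3.9222
Gain = 20 log₁₀(3.9222) ≈ 11.87 dB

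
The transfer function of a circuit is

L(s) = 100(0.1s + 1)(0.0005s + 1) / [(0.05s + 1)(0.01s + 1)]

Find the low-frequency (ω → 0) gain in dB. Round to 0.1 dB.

L(0) = 100 · 1 / 1 = 100
20 log₁₀(100) ≈ 40.00 dB

40.0 dB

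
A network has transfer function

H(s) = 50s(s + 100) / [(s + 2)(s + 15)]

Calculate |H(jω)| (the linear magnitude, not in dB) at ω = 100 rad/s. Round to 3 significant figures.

At s = jω = j100:
zero (s+100): 100 + j100 → |·| = √(100²+100²) = √20000 ≈ 141.42, ∠ = arctan(100/100) ≈ 45.00°
zero at origin: s = j100 → |·| = 100, ∠ = 90.00°
pole (s+2): 2 + j100 → |·| = √(2²+100²) = √10004 ≈ 100.02, ∠ = arctan(100/2) ≈ 88.85°
pole (s+15): 15 + j100 → |·| = √(15²+100²) = √10225 ≈ 101.12, ∠ = arctan(100/15) ≈ 81.47°
|H| = 50 · 14142 / 10114 ≈ 69.913

69.9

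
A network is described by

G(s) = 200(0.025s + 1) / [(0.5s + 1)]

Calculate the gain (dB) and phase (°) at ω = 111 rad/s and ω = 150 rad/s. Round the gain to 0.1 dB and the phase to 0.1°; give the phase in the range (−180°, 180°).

At ω = 111 rad/s:
zero (1 + j111·0.025) = 1 + j2.775 → |·| ≈ 2.9497, ∠ ≈ 70.18°
pole (1 + j111·0.5) = 1 + j55.5 → |·| ≈ 55.509, ∠ ≈ 88.97°
|G| = 200 · 2.9497 / (55.509) ≈ 10.628
Gain = 20 log₁₀(10.628) ≈ 20.53 dB
∠G = (70.18°) − (88.97°) = -18.79°

At ω = 150 rad/s:
zero (1 + j150·0.025) = 1 + j3.75 → |·| ≈ 3.881, ∠ ≈ 75.07°
pole (1 + j150·0.5) = 1 + j75 → |·| ≈ 75.007, ∠ ≈ 89.24°
|G| = 200 · 3.881 / (75.007) ≈ 10.348
Gain = 20 log₁₀(10.348) ≈ 20.30 dB
∠G = (75.07°) − (89.24°) = -14.17°

ω = 111: 20.5 dB, -18.8°; ω = 150: 20.3 dB, -14.2°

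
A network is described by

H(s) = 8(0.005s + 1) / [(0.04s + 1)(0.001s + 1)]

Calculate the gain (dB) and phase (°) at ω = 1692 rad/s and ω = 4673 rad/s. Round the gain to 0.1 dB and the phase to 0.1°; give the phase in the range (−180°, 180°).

At ω = 1692 rad/s:
zero (1 + j1692·0.005) = 1 + j8.46 → |·| ≈ 8.5189, ∠ ≈ 83.26°
pole (1 + j1692·0.04) = 1 + j67.68 → |·| ≈ 67.687, ∠ ≈ 89.15°
pole (1 + j1692·0.001) = 1 + j1.692 → |·| ≈ 1.9654, ∠ ≈ 59.42°
|H| = 8 · 8.5189 / (67.687 · 1.9654) ≈ 0.51229
Gain = 20 log₁₀(0.51229) ≈ -5.81 dB
∠H = (83.26°) − (89.15° + 59.42°) = -65.31°

At ω = 4673 rad/s:
zero (1 + j4673·0.005) = 1 + j23.365 → |·| ≈ 23.386, ∠ ≈ 87.55°
pole (1 + j4673·0.04) = 1 + j186.92 → |·| ≈ 186.92, ∠ ≈ 89.69°
pole (1 + j4673·0.001) = 1 + j4.673 → |·| ≈ 4.7788, ∠ ≈ 77.92°
|H| = 8 · 23.386 / (186.92 · 4.7788) ≈ 0.20945
Gain = 20 log₁₀(0.20945) ≈ -13.58 dB
∠H = (87.55°) − (89.69° + 77.92°) = -80.06°

ω = 1692: -5.8 dB, -65.3°; ω = 4673: -13.6 dB, -80.1°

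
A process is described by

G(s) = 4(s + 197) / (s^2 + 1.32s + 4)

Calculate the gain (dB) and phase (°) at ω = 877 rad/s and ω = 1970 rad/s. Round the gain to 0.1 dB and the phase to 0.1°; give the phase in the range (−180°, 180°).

ω = 877: -46.6 dB, -102.6°; ω = 1970: -53.8 dB, -95.7°

At s = jω = j877:
zero (s+197): 197 + j877 → |·| = √(197²+877²) = √807938 ≈ 898.85, ∠ = arctan(877/197) ≈ 77.34°
quadratic: (j877)² + 1.32·j877 + 4 = -769125 + j1157.64 → |·| ≈ 7.6913e+05, ∠ ≈ 179.91°
|G| = 4 · 898.85 / 7.6913e+05 ≈ 0.0046746
Gain = 20 log₁₀(0.0046746) ≈ -46.61 dB
∠G = 77.34° − 179.91° = -102.57°

At s = jω = j1970:
zero (s+197): 197 + j1970 → |·| = √(197²+1970²) = √3919709 ≈ 1979.8, ∠ = arctan(1970/197) ≈ 84.29°
quadratic: (j1970)² + 1.32·j1970 + 4 = -3880896 + j2600.4 → |·| ≈ 3.8809e+06, ∠ ≈ 179.96°
|G| = 4 · 1979.8 / 3.8809e+06 ≈ 0.0020406
Gain = 20 log₁₀(0.0020406) ≈ -53.80 dB
∠G = 84.29° − 179.96° = -95.67°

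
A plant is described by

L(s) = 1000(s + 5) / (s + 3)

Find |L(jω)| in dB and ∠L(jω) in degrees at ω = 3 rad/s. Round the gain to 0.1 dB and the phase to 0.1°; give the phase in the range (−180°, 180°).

62.8 dB, -14.0°

At s = jω = j3:
zero (s+5): 5 + j3 → |·| = √(5²+3²) = √34 ≈ 5.831, ∠ = arctan(3/5) ≈ 30.96°
pole (s+3): 3 + j3 → |·| = √(3²+3²) = √18 ≈ 4.2426, ∠ = arctan(3/3) ≈ 45.00°
|L| = 1000 · 5.831 / 4.2426 ≈ 1374.4
Gain = 20 log₁₀(1374.4) ≈ 62.76 dB
∠L = 30.96° − 45.00° = -14.04°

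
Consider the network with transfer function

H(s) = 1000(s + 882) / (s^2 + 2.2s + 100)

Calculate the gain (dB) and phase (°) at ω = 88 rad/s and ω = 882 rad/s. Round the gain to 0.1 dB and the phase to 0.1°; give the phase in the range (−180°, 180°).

At s = jω = j88:
zero (s+882): 882 + j88 → |·| = √(882²+88²) = √785668 ≈ 886.38, ∠ = arctan(88/882) ≈ 5.70°
quadratic: (j88)² + 2.2·j88 + 100 = -7644 + j193.6 → |·| ≈ 7646.5, ∠ ≈ 178.55°
|H| = 1000 · 886.38 / 7646.5 ≈ 115.92
Gain = 20 log₁₀(115.92) ≈ 41.28 dB
∠H = 5.70° − 178.55° = -172.85°

At s = jω = j882:
zero (s+882): 882 + j882 → |·| = √(882²+882²) = √1555848 ≈ 1247.3, ∠ = arctan(882/882) ≈ 45.00°
quadratic: (j882)² + 2.2·j882 + 100 = -777824 + j1940.4 → |·| ≈ 7.7783e+05, ∠ ≈ 179.86°
|H| = 1000 · 1247.3 / 7.7783e+05 ≈ 1.6036
Gain = 20 log₁₀(1.6036) ≈ 4.10 dB
∠H = 45.00° − 179.86° = -134.86°

ω = 88: 41.3 dB, -172.9°; ω = 882: 4.1 dB, -134.9°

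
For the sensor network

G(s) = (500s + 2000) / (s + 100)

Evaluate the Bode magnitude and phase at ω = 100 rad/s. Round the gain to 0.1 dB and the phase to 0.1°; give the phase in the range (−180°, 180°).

Substitute s = j100:
Numerator: 500(j100) + 2000 = 2000 + j50000
Denominator: (j100) + 100 = 100 + j100
|N| = √(2000² + 50000²) ≈ 50040, ∠N ≈ 87.71°
|D| = √(100² + 100²) ≈ 141.42, ∠D ≈ 45.00°
|G| = 50040 / 141.42 ≈ 353.84
Gain = 20 log₁₀(353.84) ≈ 50.98 dB
∠G = 87.71° − 45.00° = 42.71°

51.0 dB, 42.7°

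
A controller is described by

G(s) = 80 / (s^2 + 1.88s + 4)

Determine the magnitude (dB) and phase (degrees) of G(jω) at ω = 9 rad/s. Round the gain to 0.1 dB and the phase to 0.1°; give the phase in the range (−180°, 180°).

At s = jω = j9:
quadratic: (j9)² + 1.88·j9 + 4 = -77 + j16.92 → |·| ≈ 78.837, ∠ ≈ 167.61°
|G| = 80 / 78.837 ≈ 1.0148
Gain = 20 log₁₀(1.0148) ≈ 0.13 dB
∠G = 0.00° − 167.61° = -167.61°

0.1 dB, -167.6°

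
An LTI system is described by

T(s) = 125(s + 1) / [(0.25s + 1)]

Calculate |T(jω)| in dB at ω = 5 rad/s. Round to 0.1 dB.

52.0 dB

At ω = 5 rad/s:
zero (1 + j5·1) = 1 + j5 → |·| ≈ 5.099, ∠ ≈ 78.69°
pole (1 + j5·0.25) = 1 + j1.25 → |·| ≈ 1.6008, ∠ ≈ 51.34°
|T| = 125 · 5.099 / (1.6008) ≈ 398.16
Gain = 20 log₁₀(398.16) ≈ 52.00 dB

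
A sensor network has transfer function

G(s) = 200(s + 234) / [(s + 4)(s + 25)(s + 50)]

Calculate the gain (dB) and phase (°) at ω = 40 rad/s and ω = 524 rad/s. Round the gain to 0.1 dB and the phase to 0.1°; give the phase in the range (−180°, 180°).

At s = jω = j40:
zero (s+234): 234 + j40 → |·| = √(234²+40²) = √56356 ≈ 237.39, ∠ = arctan(40/234) ≈ 9.70°
pole (s+4): 4 + j40 → |·| = √(4²+40²) = √1616 ≈ 40.2, ∠ = arctan(40/4) ≈ 84.29°
pole (s+25): 25 + j40 → |·| = √(25²+40²) = √2225 ≈ 47.17, ∠ = arctan(40/25) ≈ 57.99°
pole (s+50): 50 + j40 → |·| = √(50²+40²) = √4100 ≈ 64.031, ∠ = arctan(40/50) ≈ 38.66°
|G| = 200 · 237.39 / 1.2142e+05 ≈ 0.39102
Gain = 20 log₁₀(0.39102) ≈ -8.16 dB
∠G = 9.70° − 180.94° = -171.24°

At s = jω = j524:
zero (s+234): 234 + j524 → |·| = √(234²+524²) = √329332 ≈ 573.87, ∠ = arctan(524/234) ≈ 65.94°
pole (s+4): 4 + j524 → |·| = √(4²+524²) = √274592 ≈ 524.02, ∠ = arctan(524/4) ≈ 89.56°
pole (s+25): 25 + j524 → |·| = √(25²+524²) = √275201 ≈ 524.6, ∠ = arctan(524/25) ≈ 87.27°
pole (s+50): 50 + j524 → |·| = √(50²+524²) = √277076 ≈ 526.38, ∠ = arctan(524/50) ≈ 84.55°
|G| = 200 · 573.87 / 1.447e+08 ≈ 0.00079319
Gain = 20 log₁₀(0.00079319) ≈ -62.01 dB
∠G = 65.94° − 261.38° = -195.44° ≡ 164.56° (principal value)

ω = 40: -8.2 dB, -171.2°; ω = 524: -62.0 dB, 164.6°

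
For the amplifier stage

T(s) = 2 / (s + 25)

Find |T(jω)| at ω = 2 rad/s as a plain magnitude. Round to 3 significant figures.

0.0797

Substitute s = j2:
Numerator: 2 = 2 + j0
Denominator: (j2) + 25 = 25 + j2
|N| = √(2² + 0²) ≈ 2, ∠N ≈ 0.00°
|D| = √(25² + 2²) ≈ 25.08, ∠D ≈ 4.57°
|T| = 2 / 25.08 ≈ 0.079745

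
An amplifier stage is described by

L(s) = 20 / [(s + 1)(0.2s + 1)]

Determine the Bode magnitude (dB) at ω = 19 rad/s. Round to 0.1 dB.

At ω = 19 rad/s:
pole (1 + j19·1) = 1 + j19 → |·| ≈ 19.026, ∠ ≈ 86.99°
pole (1 + j19·0.2) = 1 + j3.8 → |·| ≈ 3.9294, ∠ ≈ 75.26°
|L| = 20 · 1 / (19.026 · 3.9294) ≈ 0.26752
Gain = 20 log₁₀(0.26752) ≈ -11.45 dB

-11.5 dB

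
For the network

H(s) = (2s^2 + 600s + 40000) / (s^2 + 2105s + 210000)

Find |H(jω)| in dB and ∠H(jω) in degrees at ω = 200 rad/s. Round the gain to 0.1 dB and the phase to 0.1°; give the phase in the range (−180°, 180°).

Substitute s = j200:
Numerator: 2(j200)^2 + 600(j200) + 40000 = -40000 + j120000
Denominator: (j200)^2 + 2105(j200) + 210000 = 170000 + j421000
|N| = √(40000² + 120000²) ≈ 1.2649e+05, ∠N ≈ 108.43°
|D| = √(170000² + 421000²) ≈ 4.5403e+05, ∠D ≈ 68.01°
|H| = 1.2649e+05 / 4.5403e+05 ≈ 0.27859
Gain = 20 log₁₀(0.27859) ≈ -11.10 dB
∠H = 108.43° − 68.01° = 40.42°

-11.1 dB, 40.4°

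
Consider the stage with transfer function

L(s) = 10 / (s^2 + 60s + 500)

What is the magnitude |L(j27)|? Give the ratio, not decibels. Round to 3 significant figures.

Substitute s = j27:
Numerator: 10 = 10 + j0
Denominator: (j27)^2 + 60(j27) + 500 = -229 + j1620
|N| = √(10² + 0²) ≈ 10, ∠N ≈ 0.00°
|D| = √(229² + 1620²) ≈ 1636.1, ∠D ≈ 98.05°
|L| = 10 / 1636.1 ≈ 0.0061121

0.00611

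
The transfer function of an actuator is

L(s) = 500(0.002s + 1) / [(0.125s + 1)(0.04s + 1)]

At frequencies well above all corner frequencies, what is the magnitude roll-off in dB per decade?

-20 dB/decade

Each pole contributes −20 dB/decade at high frequency; each zero contributes +20 dB/decade.
Net: 1 zero(s) − 2 pole(s) → -20 dB/decade.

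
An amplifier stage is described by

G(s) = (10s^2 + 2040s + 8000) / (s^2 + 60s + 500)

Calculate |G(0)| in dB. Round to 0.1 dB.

24.1 dB

G(0) = 8000 / 500 = 16
20 log₁₀(16) ≈ 24.08 dB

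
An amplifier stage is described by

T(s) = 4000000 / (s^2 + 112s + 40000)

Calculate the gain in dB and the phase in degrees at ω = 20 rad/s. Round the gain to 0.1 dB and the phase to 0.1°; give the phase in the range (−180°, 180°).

40.1 dB, -3.2°

At s = jω = j20:
quadratic: (j20)² + 112·j20 + 40000 = 39600 + j2240 → |·| ≈ 39663, ∠ ≈ 3.24°
|T| = 4000000 / 39663 ≈ 100.85
Gain = 20 log₁₀(100.85) ≈ 40.07 dB
∠T = 0.00° − 3.24° = -3.24°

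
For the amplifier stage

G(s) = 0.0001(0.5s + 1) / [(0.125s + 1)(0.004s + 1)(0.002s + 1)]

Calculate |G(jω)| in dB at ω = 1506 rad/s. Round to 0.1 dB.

-93.7 dB

At ω = 1506 rad/s:
zero (1 + j1506·0.5) = 1 + j753 → |·| ≈ 753, ∠ ≈ 89.92°
pole (1 + j1506·0.125) = 1 + j188.25 → |·| ≈ 188.25, ∠ ≈ 89.70°
pole (1 + j1506·0.004) = 1 + j6.024 → |·| ≈ 6.1064, ∠ ≈ 80.57°
pole (1 + j1506·0.002) = 1 + j3.012 → |·| ≈ 3.1737, ∠ ≈ 71.63°
|G| = 0.0001 · 753 / (188.25 · 6.1064 · 3.1737) ≈ 2.064e-05
Gain = 20 log₁₀(2.064e-05) ≈ -93.71 dB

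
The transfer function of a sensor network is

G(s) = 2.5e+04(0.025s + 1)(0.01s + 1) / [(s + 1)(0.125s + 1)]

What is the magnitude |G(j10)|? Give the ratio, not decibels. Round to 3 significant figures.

1.61e+03

At ω = 10 rad/s:
zero (1 + j10·0.025) = 1 + j0.25 → |·| ≈ 1.0308, ∠ ≈ 14.04°
zero (1 + j10·0.01) = 1 + j0.1 → |·| ≈ 1.005, ∠ ≈ 5.71°
pole (1 + j10·1) = 1 + j10 → |·| ≈ 10.05, ∠ ≈ 84.29°
pole (1 + j10·0.125) = 1 + j1.25 → |·| ≈ 1.6008, ∠ ≈ 51.34°
|G| = 2.5e+04 · 1.0308 · 1.005 / (10.05 · 1.6008) ≈ 1609.8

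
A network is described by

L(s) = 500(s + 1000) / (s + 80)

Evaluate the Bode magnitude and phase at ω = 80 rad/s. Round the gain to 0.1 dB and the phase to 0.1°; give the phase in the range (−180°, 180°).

At s = jω = j80:
zero (s+1000): 1000 + j80 → |·| = √(1000²+80²) = √1006400 ≈ 1003.2, ∠ = arctan(80/1000) ≈ 4.57°
pole (s+80): 80 + j80 → |·| = √(80²+80²) = √12800 ≈ 113.14, ∠ = arctan(80/80) ≈ 45.00°
|L| = 500 · 1003.2 / 113.14 ≈ 4433.4
Gain = 20 log₁₀(4433.4) ≈ 72.93 dB
∠L = 4.57° − 45.00° = -40.43°

72.9 dB, -40.4°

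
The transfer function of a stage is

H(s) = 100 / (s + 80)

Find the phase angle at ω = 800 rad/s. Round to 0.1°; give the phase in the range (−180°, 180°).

At s = jω = j800:
pole (s+80): 80 + j800 → |·| = √(80²+800²) = √646400 ≈ 803.99, ∠ = arctan(800/80) ≈ 84.29°
∠H = 0.00° − 84.29° = -84.29°

-84.3°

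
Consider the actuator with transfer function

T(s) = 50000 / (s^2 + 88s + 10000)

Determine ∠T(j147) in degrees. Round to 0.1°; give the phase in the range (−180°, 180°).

At s = jω = j147:
quadratic: (j147)² + 88·j147 + 10000 = -11609 + j12936 → |·| ≈ 17381, ∠ ≈ 131.91°
∠T = 0.00° − 131.91° = -131.91°

-131.9°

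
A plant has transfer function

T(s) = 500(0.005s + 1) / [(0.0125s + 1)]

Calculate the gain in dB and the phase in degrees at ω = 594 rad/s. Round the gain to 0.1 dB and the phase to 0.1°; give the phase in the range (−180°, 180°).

At ω = 594 rad/s:
zero (1 + j594·0.005) = 1 + j2.97 → |·| ≈ 3.1338, ∠ ≈ 71.39°
pole (1 + j594·0.0125) = 1 + j7.425 → |·| ≈ 7.492, ∠ ≈ 82.33°
|T| = 500 · 3.1338 / (7.492) ≈ 209.14
Gain = 20 log₁₀(209.14) ≈ 46.41 dB
∠T = (71.39°) − (82.33°) = -10.94°

46.4 dB, -10.9°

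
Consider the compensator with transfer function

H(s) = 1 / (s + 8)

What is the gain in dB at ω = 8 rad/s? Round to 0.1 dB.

Substitute s = j8:
Numerator: 1 = 1 + j0
Denominator: (j8) + 8 = 8 + j8
|N| = √(1² + 0²) ≈ 1, ∠N ≈ 0.00°
|D| = √(8² + 8²) ≈ 11.314, ∠D ≈ 45.00°
|H| = 1 / 11.314 ≈ 0.088386
Gain = 20 log₁₀(0.088386) ≈ -21.07 dB

-21.1 dB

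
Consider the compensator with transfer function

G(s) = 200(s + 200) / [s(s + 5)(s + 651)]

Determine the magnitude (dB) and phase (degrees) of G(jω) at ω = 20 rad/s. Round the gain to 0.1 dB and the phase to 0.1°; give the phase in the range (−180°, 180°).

-16.5 dB, -162.0°

At s = jω = j20:
zero (s+200): 200 + j20 → |·| = √(200²+20²) = √40400 ≈ 201, ∠ = arctan(20/200) ≈ 5.71°
pole (s+5): 5 + j20 → |·| = √(5²+20²) = √425 ≈ 20.616, ∠ = arctan(20/5) ≈ 75.96°
pole (s+651): 651 + j20 → |·| = √(651²+20²) = √424201 ≈ 651.31, ∠ = arctan(20/651) ≈ 1.76°
pole at origin: |s| = 20, ∠ = 90.00° (in denominator)
|G| = 200 · 201 / 2.6855e+05 ≈ 0.14969
Gain = 20 log₁₀(0.14969) ≈ -16.50 dB
∠G = 5.71° − 167.72° = -162.01°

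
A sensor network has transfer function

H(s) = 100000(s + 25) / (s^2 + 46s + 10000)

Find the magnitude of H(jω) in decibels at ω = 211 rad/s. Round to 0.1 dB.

55.5 dB

At s = jω = j211:
zero (s+25): 25 + j211 → |·| = √(25²+211²) = √45146 ≈ 212.48, ∠ = arctan(211/25) ≈ 83.24°
quadratic: (j211)² + 46·j211 + 10000 = -34521 + j9706 → |·| ≈ 35860, ∠ ≈ 164.30°
|H| = 100000 · 212.48 / 35860 ≈ 592.53
Gain = 20 log₁₀(592.53) ≈ 55.45 dB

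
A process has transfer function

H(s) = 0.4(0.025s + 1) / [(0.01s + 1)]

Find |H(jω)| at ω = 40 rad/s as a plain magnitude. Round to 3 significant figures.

At ω = 40 rad/s:
zero (1 + j40·0.025) = 1 + j1 → |·| ≈ 1.4142, ∠ ≈ 45.00°
pole (1 + j40·0.01) = 1 + j0.4 → |·| ≈ 1.077, ∠ ≈ 21.80°
|H| = 0.4 · 1.4142 / (1.077) ≈ 0.52524

0.525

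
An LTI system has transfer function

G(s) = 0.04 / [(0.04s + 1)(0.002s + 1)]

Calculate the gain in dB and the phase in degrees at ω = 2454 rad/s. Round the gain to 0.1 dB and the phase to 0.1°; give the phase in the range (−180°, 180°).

-81.8 dB, -167.9°

At ω = 2454 rad/s:
pole (1 + j2454·0.04) = 1 + j98.16 → |·| ≈ 98.165, ∠ ≈ 89.42°
pole (1 + j2454·0.002) = 1 + j4.908 → |·| ≈ 5.0088, ∠ ≈ 78.48°
|G| = 0.04 · 1 / (98.165 · 5.0088) ≈ 8.1352e-05
Gain = 20 log₁₀(8.1352e-05) ≈ -81.79 dB
∠G = (0°) − (89.42° + 78.48°) = -167.90°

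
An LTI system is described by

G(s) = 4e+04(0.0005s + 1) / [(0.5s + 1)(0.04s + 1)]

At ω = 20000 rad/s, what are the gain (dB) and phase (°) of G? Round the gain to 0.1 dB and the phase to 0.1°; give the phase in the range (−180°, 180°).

-26.0 dB, -95.6°

At ω = 20000 rad/s:
zero (1 + j20000·0.0005) = 1 + j10 → |·| ≈ 10.05, ∠ ≈ 84.29°
pole (1 + j20000·0.5) = 1 + j10000 → |·| ≈ 10000, ∠ ≈ 89.99°
pole (1 + j20000·0.04) = 1 + j800 → |·| ≈ 800, ∠ ≈ 89.93°
|G| = 4e+04 · 10.05 / (10000 · 800) ≈ 0.05025
Gain = 20 log₁₀(0.05025) ≈ -25.98 dB
∠G = (84.29°) − (89.99° + 89.93°) = -95.63°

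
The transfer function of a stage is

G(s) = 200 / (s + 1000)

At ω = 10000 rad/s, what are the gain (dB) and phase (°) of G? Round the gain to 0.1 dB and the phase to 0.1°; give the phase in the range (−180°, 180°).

-34.0 dB, -84.3°

Substitute s = j10000:
Numerator: 200 = 200 + j0
Denominator: (j10000) + 1000 = 1000 + j10000
|N| = √(200² + 0²) ≈ 200, ∠N ≈ 0.00°
|D| = √(1000² + 10000²) ≈ 10050, ∠D ≈ 84.29°
|G| = 200 / 10050 ≈ 0.0199
Gain = 20 log₁₀(0.0199) ≈ -34.02 dB
∠G = 0.00° − 84.29° = -84.29°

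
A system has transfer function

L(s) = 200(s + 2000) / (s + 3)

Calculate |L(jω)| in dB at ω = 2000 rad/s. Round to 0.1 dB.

49.0 dB

At s = jω = j2000:
zero (s+2000): 2000 + j2000 → |·| = √(2000²+2000²) = √8000000 ≈ 2828.4, ∠ = arctan(2000/2000) ≈ 45.00°
pole (s+3): 3 + j2000 → |·| = √(3²+2000²) = √4000009 ≈ 2000, ∠ = arctan(2000/3) ≈ 89.91°
|L| = 200 · 2828.4 / 2000 ≈ 282.84
Gain = 20 log₁₀(282.84) ≈ 49.03 dB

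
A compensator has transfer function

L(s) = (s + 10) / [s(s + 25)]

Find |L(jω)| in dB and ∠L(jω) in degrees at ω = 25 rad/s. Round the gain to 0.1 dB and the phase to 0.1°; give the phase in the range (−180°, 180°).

-30.3 dB, -66.8°

At s = jω = j25:
zero (s+10): 10 + j25 → |·| = √(10²+25²) = √725 ≈ 26.926, ∠ = arctan(25/10) ≈ 68.20°
pole (s+25): 25 + j25 → |·| = √(25²+25²) = √1250 ≈ 35.355, ∠ = arctan(25/25) ≈ 45.00°
pole at origin: |s| = 25, ∠ = 90.00° (in denominator)
|L| = 1 · 26.926 / 883.87 ≈ 0.030464
Gain = 20 log₁₀(0.030464) ≈ -30.32 dB
∠L = 68.20° − 135.00° = -66.80°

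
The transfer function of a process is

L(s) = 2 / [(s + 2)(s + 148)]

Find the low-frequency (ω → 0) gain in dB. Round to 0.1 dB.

L(0) = 2 / (2·148) ≈ 0.0067568
20 log₁₀(0.0067568) ≈ -43.41 dB

-43.4 dB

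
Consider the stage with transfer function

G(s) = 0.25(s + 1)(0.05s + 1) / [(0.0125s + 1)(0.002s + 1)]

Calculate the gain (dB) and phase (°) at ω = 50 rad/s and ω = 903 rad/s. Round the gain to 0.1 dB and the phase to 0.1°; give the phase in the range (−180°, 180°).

At ω = 50 rad/s:
zero (1 + j50·1) = 1 + j50 → |·| ≈ 50.01, ∠ ≈ 88.85°
zero (1 + j50·0.05) = 1 + j2.5 → |·| ≈ 2.6926, ∠ ≈ 68.20°
pole (1 + j50·0.0125) = 1 + j0.625 → |·| ≈ 1.1792, ∠ ≈ 32.01°
pole (1 + j50·0.002) = 1 + j0.1 → |·| ≈ 1.005, ∠ ≈ 5.71°
|G| = 0.25 · 50.01 · 2.6926 / (1.1792 · 1.005) ≈ 28.406
Gain = 20 log₁₀(28.406) ≈ 29.07 dB
∠G = (88.85° + 68.20°) − (32.01° + 5.71°) = 119.33°

At ω = 903 rad/s:
zero (1 + j903·1) = 1 + j903 → |·| ≈ 903, ∠ ≈ 89.94°
zero (1 + j903·0.05) = 1 + j45.15 → |·| ≈ 45.161, ∠ ≈ 88.73°
pole (1 + j903·0.0125) = 1 + j11.2875 → |·| ≈ 11.332, ∠ ≈ 84.94°
pole (1 + j903·0.002) = 1 + j1.806 → |·| ≈ 2.0644, ∠ ≈ 61.03°
|G| = 0.25 · 903 · 45.161 / (11.332 · 2.0644) ≈ 435.8
Gain = 20 log₁₀(435.8) ≈ 52.79 dB
∠G = (89.94° + 88.73°) − (84.94° + 61.03°) = 32.70°

ω = 50: 29.1 dB, 119.3°; ω = 903: 52.8 dB, 32.7°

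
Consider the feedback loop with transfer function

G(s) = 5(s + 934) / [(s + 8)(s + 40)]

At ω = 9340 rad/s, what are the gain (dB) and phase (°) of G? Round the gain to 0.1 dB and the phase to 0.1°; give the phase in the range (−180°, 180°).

-65.4 dB, -95.4°

At s = jω = j9340:
zero (s+934): 934 + j9340 → |·| = √(934²+9340²) = √88107956 ≈ 9386.6, ∠ = arctan(9340/934) ≈ 84.29°
pole (s+8): 8 + j9340 → |·| = √(8²+9340²) = √87235664 ≈ 9340, ∠ = arctan(9340/8) ≈ 89.95°
pole (s+40): 40 + j9340 → |·| = √(40²+9340²) = √87237200 ≈ 9340.1, ∠ = arctan(9340/40) ≈ 89.75°
|G| = 5 · 9386.6 / 8.7237e+07 ≈ 0.00053799
Gain = 20 log₁₀(0.00053799) ≈ -65.38 dB
∠G = 84.29° − 179.70° = -95.41°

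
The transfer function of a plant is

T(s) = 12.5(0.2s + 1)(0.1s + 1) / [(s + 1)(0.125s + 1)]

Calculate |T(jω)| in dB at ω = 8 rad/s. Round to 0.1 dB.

8.5 dB

At ω = 8 rad/s:
zero (1 + j8·0.2) = 1 + j1.6 → |·| ≈ 1.8868, ∠ ≈ 57.99°
zero (1 + j8·0.1) = 1 + j0.8 → |·| ≈ 1.2806, ∠ ≈ 38.66°
pole (1 + j8·1) = 1 + j8 → |·| ≈ 8.0623, ∠ ≈ 82.87°
pole (1 + j8·0.125) = 1 + j1 → |·| ≈ 1.4142, ∠ ≈ 45.00°
|T| = 12.5 · 1.8868 · 1.2806 / (8.0623 · 1.4142) ≈ 2.649
Gain = 20 log₁₀(2.649) ≈ 8.46 dB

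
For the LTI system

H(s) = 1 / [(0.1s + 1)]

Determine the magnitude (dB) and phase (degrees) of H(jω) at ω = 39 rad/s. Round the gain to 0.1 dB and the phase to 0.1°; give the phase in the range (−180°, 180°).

-12.1 dB, -75.6°

At ω = 39 rad/s:
pole (1 + j39·0.1) = 1 + j3.9 → |·| ≈ 4.0262, ∠ ≈ 75.62°
|H| = 1 · 1 / (4.0262) ≈ 0.24837
Gain = 20 log₁₀(0.24837) ≈ -12.10 dB
∠H = (0°) − (75.62°) = -75.62°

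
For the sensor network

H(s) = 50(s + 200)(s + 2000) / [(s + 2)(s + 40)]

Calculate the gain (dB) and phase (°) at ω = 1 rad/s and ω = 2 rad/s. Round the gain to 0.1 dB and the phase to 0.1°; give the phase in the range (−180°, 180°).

At s = jω = j1:
zero (s+200): 200 + j1 → |·| = √(200²+1²) = √40001 ≈ 200, ∠ = arctan(1/200) ≈ 0.29°
zero (s+2000): 2000 + j1 → |·| = √(2000²+1²) = √4000001 ≈ 2000, ∠ = arctan(1/2000) ≈ 0.03°
pole (s+2): 2 + j1 → |·| = √(2²+1²) = √5 ≈ 2.2361, ∠ = arctan(1/2) ≈ 26.57°
pole (s+40): 40 + j1 → |·| = √(40²+1²) = √1601 ≈ 40.012, ∠ = arctan(1/40) ≈ 1.43°
|H| = 50 · 4e+05 / 89.471 ≈ 2.2354e+05
Gain = 20 log₁₀(2.2354e+05) ≈ 106.99 dB
∠H = 0.32° − 28.00° = -27.68°

At s = jω = j2:
zero (s+200): 200 + j2 → |·| = √(200²+2²) = √40004 ≈ 200.01, ∠ = arctan(2/200) ≈ 0.57°
zero (s+2000): 2000 + j2 → |·| = √(2000²+2²) = √4000004 ≈ 2000, ∠ = arctan(2/2000) ≈ 0.06°
pole (s+2): 2 + j2 → |·| = √(2²+2²) = √8 ≈ 2.8284, ∠ = arctan(2/2) ≈ 45.00°
pole (s+40): 40 + j2 → |·| = √(40²+2²) = √1604 ≈ 40.05, ∠ = arctan(2/40) ≈ 2.86°
|H| = 50 · 4.0002e+05 / 113.28 ≈ 1.7656e+05
Gain = 20 log₁₀(1.7656e+05) ≈ 104.94 dB
∠H = 0.63° − 47.86° = -47.23°

ω = 1: 107.0 dB, -27.7°; ω = 2: 104.9 dB, -47.2°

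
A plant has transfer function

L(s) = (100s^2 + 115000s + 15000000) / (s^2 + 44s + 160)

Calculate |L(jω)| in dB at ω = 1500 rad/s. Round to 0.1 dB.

Substitute s = j1500:
Numerator: 100(j1500)^2 + 115000(j1500) + 15000000 = -210000000 + j172500000
Denominator: (j1500)^2 + 44(j1500) + 160 = -2249840 + j66000
|N| = √(210000000² + 172500000²) ≈ 2.7177e+08, ∠N ≈ 140.60°
|D| = √(2249840² + 66000²) ≈ 2.2508e+06, ∠D ≈ 178.32°
|L| = 2.7177e+08 / 2.2508e+06 ≈ 120.74
Gain = 20 log₁₀(120.74) ≈ 41.64 dB

41.6 dB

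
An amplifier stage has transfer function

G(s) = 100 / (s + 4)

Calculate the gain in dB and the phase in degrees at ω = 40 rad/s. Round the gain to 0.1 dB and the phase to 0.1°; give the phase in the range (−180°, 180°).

At s = jω = j40:
pole (s+4): 4 + j40 → |·| = √(4²+40²) = √1616 ≈ 40.2, ∠ = arctan(40/4) ≈ 84.29°
|G| = 100 / 40.2 ≈ 2.4876
Gain = 20 log₁₀(2.4876) ≈ 7.92 dB
∠G = 0.00° − 84.29° = -84.29°

7.9 dB, -84.3°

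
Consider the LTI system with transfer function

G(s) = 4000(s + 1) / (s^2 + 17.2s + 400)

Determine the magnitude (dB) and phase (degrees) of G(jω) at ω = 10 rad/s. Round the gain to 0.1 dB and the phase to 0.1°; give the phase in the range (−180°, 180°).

41.3 dB, 54.5°

At s = jω = j10:
zero (s+1): 1 + j10 → |·| = √(1²+10²) = √101 ≈ 10.05, ∠ = arctan(10/1) ≈ 84.29°
quadratic: (j10)² + 17.2·j10 + 400 = 300 + j172 → |·| ≈ 345.81, ∠ ≈ 29.83°
|G| = 4000 · 10.05 / 345.81 ≈ 116.25
Gain = 20 log₁₀(116.25) ≈ 41.31 dB
∠G = 84.29° − 29.83° = 54.46°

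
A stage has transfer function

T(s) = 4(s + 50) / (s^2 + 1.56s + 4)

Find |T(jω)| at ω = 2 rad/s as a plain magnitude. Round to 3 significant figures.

At s = jω = j2:
zero (s+50): 50 + j2 → |·| = √(50²+2²) = √2504 ≈ 50.04, ∠ = arctan(2/50) ≈ 2.29°
quadratic: (j2)² + 1.56·j2 + 4 = 0 + j3.12 → |·| ≈ 3.12, ∠ ≈ 90.00°
|T| = 4 · 50.04 / 3.12 ≈ 64.154

64.2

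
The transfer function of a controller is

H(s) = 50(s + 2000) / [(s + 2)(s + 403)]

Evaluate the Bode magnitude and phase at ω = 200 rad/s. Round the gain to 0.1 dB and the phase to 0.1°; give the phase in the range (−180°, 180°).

1.0 dB, -110.1°

At s = jω = j200:
zero (s+2000): 2000 + j200 → |·| = √(2000²+200²) = √4040000 ≈ 2010, ∠ = arctan(200/2000) ≈ 5.71°
pole (s+2): 2 + j200 → |·| = √(2²+200²) = √40004 ≈ 200.01, ∠ = arctan(200/2) ≈ 89.43°
pole (s+403): 403 + j200 → |·| = √(403²+200²) = √202409 ≈ 449.9, ∠ = arctan(200/403) ≈ 26.39°
|H| = 50 · 2010 / 89984 ≈ 1.1169
Gain = 20 log₁₀(1.1169) ≈ 0.96 dB
∠H = 5.71° − 115.82° = -110.11°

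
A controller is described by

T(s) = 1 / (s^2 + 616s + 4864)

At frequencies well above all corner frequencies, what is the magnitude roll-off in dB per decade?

-40 dB/decade

Each pole contributes −20 dB/decade at high frequency; each zero contributes +20 dB/decade.
Net: 0 zero(s) − 2 pole(s) → -40 dB/decade.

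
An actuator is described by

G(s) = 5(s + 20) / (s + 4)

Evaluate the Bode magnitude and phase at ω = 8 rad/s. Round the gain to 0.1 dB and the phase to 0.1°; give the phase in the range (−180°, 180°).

21.6 dB, -41.6°

At s = jω = j8:
zero (s+20): 20 + j8 → |·| = √(20²+8²) = √464 ≈ 21.541, ∠ = arctan(8/20) ≈ 21.80°
pole (s+4): 4 + j8 → |·| = √(4²+8²) = √80 ≈ 8.9443, ∠ = arctan(8/4) ≈ 63.43°
|G| = 5 · 21.541 / 8.9443 ≈ 12.042
Gain = 20 log₁₀(12.042) ≈ 21.61 dB
∠G = 21.80° − 63.43° = -41.63°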